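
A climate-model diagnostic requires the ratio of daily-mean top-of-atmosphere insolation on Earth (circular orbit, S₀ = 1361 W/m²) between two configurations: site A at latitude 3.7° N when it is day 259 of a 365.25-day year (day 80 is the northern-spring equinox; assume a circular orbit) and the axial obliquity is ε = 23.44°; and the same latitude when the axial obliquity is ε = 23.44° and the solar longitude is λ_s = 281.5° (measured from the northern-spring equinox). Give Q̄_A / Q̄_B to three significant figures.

— Configuration A (φ=+3.7°):
Solar longitude: λ_s = 360° × (259 − 80)/365.25 = 176.427°.
sin δ = sin 23.44° × sin 176.427° = 0.02479, so δ = +1.420°.
cos H₀ = −tan(+3.7°) tan(+1.420°) = -0.0016, H₀ = 1.5724 rad.
Bracket: H₀ sin φ sin δ + cos φ cos δ sin H₀ = 1.5724×0.06453×0.02479 + 0.99792×0.99969×1.00000 = 0.002515 + 0.997611 = 1.000126.
Q̄ = (S₀/π) × [bracket] = (1361/π) × 1.000126 = 433.27 W/m².
— Configuration B (φ=+3.7°):
Solar declination: sin δ = sin ε · sin λ_s = sin 23.44° × sin 281.5° = -0.38980, so δ = -22.942°.
cos H₀ = −tan(+3.7°) tan(-22.942°) = 0.0274, H₀ = 1.5434 rad.
Bracket: H₀ sin φ sin δ + cos φ cos δ sin H₀ = 1.5434×0.06453×-0.38980 + 0.99792×0.92090×0.99963 = -0.038822 + 0.918645 = 0.879823.
Q̄ = (S₀/π) × [bracket] = (1361/π) × 0.879823 = 381.16 W/m².
Ratio Q̄_A / Q̄_B = 433.27 / 381.16 = 1.137.

Q̄_A / Q̄_B ≈ 1.14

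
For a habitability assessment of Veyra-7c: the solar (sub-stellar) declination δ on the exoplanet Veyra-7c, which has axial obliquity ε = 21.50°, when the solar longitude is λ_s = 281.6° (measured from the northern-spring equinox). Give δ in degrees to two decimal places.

sin δ = sin ε · sin λ_s = sin 21.50° × sin 281.6° = -0.359016.
δ = arcsin(-0.359016) = -21.04°.

δ = -21.04°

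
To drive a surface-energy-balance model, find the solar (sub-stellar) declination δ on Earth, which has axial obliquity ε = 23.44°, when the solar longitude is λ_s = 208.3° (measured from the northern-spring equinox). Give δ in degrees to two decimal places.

δ = -10.87°

sin δ = sin ε · sin λ_s = sin 23.44° × sin 208.3° = -0.188587.
δ = arcsin(-0.188587) = -10.87°.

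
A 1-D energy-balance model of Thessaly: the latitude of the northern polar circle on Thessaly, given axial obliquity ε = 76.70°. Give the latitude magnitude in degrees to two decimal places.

The polar circle is the lowest latitude that experiences at least one full rotation of continuous daylight at the northern-summer solstice; it lies at |φ| = 90° − ε = 90° − 76.70° = 13.30°.

13.30°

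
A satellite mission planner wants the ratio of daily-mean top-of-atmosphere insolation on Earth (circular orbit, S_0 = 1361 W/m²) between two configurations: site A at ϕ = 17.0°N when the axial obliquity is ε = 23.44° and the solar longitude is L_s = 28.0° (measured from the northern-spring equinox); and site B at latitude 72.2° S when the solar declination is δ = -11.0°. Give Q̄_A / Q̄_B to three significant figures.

— Configuration A (ϕ=+17.0°):
Solar declination: sin δ = sin ε · sin L_s = sin 23.44° × sin 28.0° = 0.18675, so δ = +10.763°.
cos h₀ = −tan(+17.0°) tan(+10.763°) = -0.0581, h₀ = 1.6289 rad.
Bracket: h₀ sin ϕ sin δ + cos ϕ cos δ sin h₀ = 1.6289×0.29237×0.18675 + 0.95630×0.98241×0.99831 = 0.088938 + 0.937891 = 1.026829.
Q̄ = (S_0/π) × [bracket] = (1361/π) × 1.026829 = 444.84 W/m².
— Configuration B (ϕ=-72.2°):
cos h₀ = −tan(-72.2°) tan(-11.000°) = -0.6054, h₀ = 2.2211 rad.
Bracket: h₀ sin ϕ sin δ + cos ϕ cos δ sin h₀ = 2.2211×-0.95213×-0.19081 + 0.30570×0.98163×0.79590 = 0.403520 + 0.238837 = 0.642357.
Q̄ = (S_0/π) × [bracket] = (1361/π) × 0.642357 = 278.28 W/m².
Ratio Q̄_A / Q̄_B = 444.84 / 278.28 = 1.599.

Q̄_A / Q̄_B ≈ 1.60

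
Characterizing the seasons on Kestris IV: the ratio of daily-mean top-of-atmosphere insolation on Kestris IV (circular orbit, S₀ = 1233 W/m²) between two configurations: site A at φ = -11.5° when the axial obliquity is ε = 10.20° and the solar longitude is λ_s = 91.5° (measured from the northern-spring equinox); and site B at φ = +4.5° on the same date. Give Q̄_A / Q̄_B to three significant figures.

— Configuration A (φ=-11.5°):
Solar declination: sin δ = sin ε · sin λ_s = sin 10.20° × sin 91.5° = 0.17702, so δ = +10.196°.
cos H₀ = −tan(-11.5°) tan(+10.196°) = 0.0366, H₀ = 1.5342 rad.
Bracket: H₀ sin φ sin δ + cos φ cos δ sin H₀ = 1.5342×-0.19937×0.17702 + 0.97992×0.98421×0.99933 = -0.054146 + 0.963801 = 0.909655.
Q̄ = (S₀/π) × [bracket] = (1233/π) × 0.909655 = 357.02 W/m².
— Configuration B (φ=+4.5°):
cos H₀ = −tan(+4.5°) tan(+10.196°) = -0.0142, H₀ = 1.5850 rad.
Bracket: H₀ sin φ sin δ + cos φ cos δ sin H₀ = 1.5850×0.07846×0.17702 + 0.99692×0.98421×0.99990 = 0.022014 + 0.981081 = 1.003095.
Q̄ = (S₀/π) × [bracket] = (1233/π) × 1.003095 = 393.69 W/m².
Ratio Q̄_A / Q̄_B = 357.02 / 393.69 = 0.9069.

Q̄_A / Q̄_B ≈ 0.907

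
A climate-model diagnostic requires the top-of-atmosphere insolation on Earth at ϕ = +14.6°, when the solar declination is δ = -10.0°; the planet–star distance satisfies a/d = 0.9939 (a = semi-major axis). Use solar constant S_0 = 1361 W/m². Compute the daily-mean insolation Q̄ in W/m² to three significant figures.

Q̄ ≈ 379 W/m²

cos h₀ = −tan(+14.6°) tan(-10.000°) = 0.0459, h₀ = 1.5249 rad.
Bracket: h₀ sin ϕ sin δ + cos ϕ cos δ sin h₀ = 1.5249×0.25207×-0.17365 + 0.96771×0.98481×0.99894 = -0.066748 + 0.952000 = 0.885252.
Inverse-square distance factor (a/d)² = 0.9939² = 0.987837.
Q̄ = (S_0/π) × 0.987837 × [bracket] = (1361/π) × 0.987837 × 0.885252 = 378.8 W/m².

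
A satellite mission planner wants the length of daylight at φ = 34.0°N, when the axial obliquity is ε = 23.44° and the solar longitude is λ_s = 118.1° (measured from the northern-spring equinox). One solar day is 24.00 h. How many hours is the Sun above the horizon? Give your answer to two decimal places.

Solar declination: sin δ = sin ε · sin λ_s = sin 23.44° × sin 118.1° = 0.35090, so δ = +20.542°.
cos H₀ = −tan φ · tan δ = −tan(+34.0°) × tan(+20.542°) = -0.2528, so H₀ = 1.8263 rad = 104.64°.
Daylight = 2H₀/(2π) × 24.00 h = (1.8263/π) × 24.00 = 13.95 h.

13.95 h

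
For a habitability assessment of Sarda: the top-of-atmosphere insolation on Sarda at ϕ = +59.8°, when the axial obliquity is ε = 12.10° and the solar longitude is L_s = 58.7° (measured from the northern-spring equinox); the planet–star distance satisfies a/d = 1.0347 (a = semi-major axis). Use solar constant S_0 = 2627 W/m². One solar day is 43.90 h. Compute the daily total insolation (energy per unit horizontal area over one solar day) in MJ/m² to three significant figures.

Solar declination: sin δ = sin ε · sin L_s = sin 12.10° × sin 58.7° = 0.17911, so δ = +10.318°.
cos h₀ = −tan(+59.8°) tan(+10.318°) = -0.3128, h₀ = 1.8889 rad.
Bracket: h₀ sin ϕ sin δ + cos ϕ cos δ sin h₀ = 1.8889×0.86427×0.17911 + 0.50302×0.98383×0.94982 = 0.292401 + 0.470053 = 0.762454.
Inverse-square distance factor (a/d)² = 1.0347² = 1.070604.
Q̄ = (S_0/π) × 1.070604 × [bracket] = (2627/π) × 1.070604 × 0.762454 = 682.58 W/m².
Daily total = Q̄ × 43.90 h × 3600 s/h = 682.58 × 43.90 × 3600 / 10⁶ = 107.9 MJ/m².

108 MJ/m²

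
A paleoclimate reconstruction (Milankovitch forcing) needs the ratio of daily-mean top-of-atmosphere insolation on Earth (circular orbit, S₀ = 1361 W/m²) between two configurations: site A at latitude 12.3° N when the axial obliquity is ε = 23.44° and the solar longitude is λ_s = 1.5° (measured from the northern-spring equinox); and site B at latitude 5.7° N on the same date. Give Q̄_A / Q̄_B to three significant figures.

Q̄_A / Q̄_B ≈ 0.984

— Configuration A (φ=+12.3°):
Solar declination: sin δ = sin ε · sin λ_s = sin 23.44° × sin 1.5° = 0.01041, so δ = +0.597°.
cos H₀ = −tan(+12.3°) tan(+0.597°) = -0.0023, H₀ = 1.5731 rad.
Bracket: H₀ sin φ sin δ + cos φ cos δ sin H₀ = 1.5731×0.21303×0.01041 + 0.97705×0.99995×1.00000 = 0.003489 + 0.977001 = 0.980490.
Q̄ = (S₀/π) × [bracket] = (1361/π) × 0.980490 = 424.77 W/m².
— Configuration B (φ=+5.7°):
cos H₀ = −tan(+5.7°) tan(+0.597°) = -0.0010, H₀ = 1.5718 rad.
Bracket: H₀ sin φ sin δ + cos φ cos δ sin H₀ = 1.5718×0.09932×0.01041 + 0.99506×0.99995×1.00000 = 0.001625 + 0.995010 = 0.996635.
Q̄ = (S₀/π) × [bracket] = (1361/π) × 0.996635 = 431.76 W/m².
Ratio Q̄_A / Q̄_B = 424.77 / 431.76 = 0.9838.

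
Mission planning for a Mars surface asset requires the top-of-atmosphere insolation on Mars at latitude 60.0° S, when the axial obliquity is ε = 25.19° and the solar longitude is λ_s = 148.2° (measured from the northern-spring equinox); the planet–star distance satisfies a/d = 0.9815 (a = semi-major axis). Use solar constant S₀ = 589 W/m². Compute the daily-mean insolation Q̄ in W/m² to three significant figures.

Solar declination: sin δ = sin ε · sin λ_s = sin 25.19° × sin 148.2° = 0.22428, so δ = +12.961°.
cos H₀ = −tan(-60.0°) tan(+12.961°) = 0.3986, H₀ = 1.1608 rad.
Bracket: H₀ sin φ sin δ + cos φ cos δ sin H₀ = 1.1608×-0.86603×0.22428 + 0.50000×0.97452×0.91711 = -0.225466 + 0.446871 = 0.221405.
Inverse-square distance factor (a/d)² = 0.9815² = 0.963342.
Q̄ = (S₀/π) × 0.963342 × [bracket] = (589/π) × 0.963342 × 0.221405 = 39.99 W/m².

Q̄ ≈ 40.0 W/m²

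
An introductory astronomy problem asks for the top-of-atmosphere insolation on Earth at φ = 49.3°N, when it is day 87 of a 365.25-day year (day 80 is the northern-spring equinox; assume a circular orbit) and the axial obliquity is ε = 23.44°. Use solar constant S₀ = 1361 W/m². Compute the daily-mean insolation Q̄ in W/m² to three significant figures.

Q̄ ≈ 307 W/m²

Solar longitude: λ_s = 360° × (87 − 80)/365.25 = 6.899°.
sin δ = sin 23.44° × sin 6.899° = 0.04778, so δ = +2.739°.
cos H₀ = −tan(+49.3°) tan(+2.739°) = -0.0556, H₀ = 1.6264 rad.
Bracket: H₀ sin φ sin δ + cos φ cos δ sin H₀ = 1.6264×0.75813×0.04778 + 0.65210×0.99886×0.99845 = 0.058914 + 0.650347 = 0.709261.
Q̄ = (S₀/π) × [bracket] = (1361/π) × 0.709261 = 307.3 W/m².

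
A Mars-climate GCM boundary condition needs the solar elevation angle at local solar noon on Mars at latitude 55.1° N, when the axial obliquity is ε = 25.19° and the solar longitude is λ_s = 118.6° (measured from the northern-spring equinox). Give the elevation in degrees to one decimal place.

Solar declination: sin δ = sin ε · sin λ_s = sin 25.19° × sin 118.6° = 0.37369, so δ = +21.943°.
At local noon the hour angle is zero, so the zenith angle equals |φ − δ| = |+55.1° − (+21.943°)| = 33.157°.
Elevation = 90° − 33.157° = 56.8°.

56.8°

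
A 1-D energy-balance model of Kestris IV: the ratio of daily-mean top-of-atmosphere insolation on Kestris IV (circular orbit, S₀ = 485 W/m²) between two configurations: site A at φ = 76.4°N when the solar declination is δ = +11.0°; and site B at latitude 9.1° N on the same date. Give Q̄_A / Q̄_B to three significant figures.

— Configuration A (φ=+76.4°):
cos H₀ = −tan(+76.4°) tan(+11.000°) = -0.8035, H₀ = 2.5039 rad.
Bracket: H₀ sin φ sin δ + cos φ cos δ sin H₀ = 2.5039×0.97196×0.19081 + 0.23514×0.98163×0.59534 = 0.464373 + 0.137417 = 0.601790.
Q̄ = (S₀/π) × [bracket] = (485/π) × 0.601790 = 92.905 W/m².
— Configuration B (φ=+9.1°):
cos H₀ = −tan(+9.1°) tan(+11.000°) = -0.0311, H₀ = 1.6019 rad.
Bracket: H₀ sin φ sin δ + cos φ cos δ sin H₀ = 1.6019×0.15816×0.19081 + 0.98741×0.98163×0.99952 = 0.048343 + 0.968806 = 1.017149.
Q̄ = (S₀/π) × [bracket] = (485/π) × 1.017149 = 157.03 W/m².
Ratio Q̄_A / Q̄_B = 92.905 / 157.03 = 0.5916.

Q̄_A / Q̄_B ≈ 0.592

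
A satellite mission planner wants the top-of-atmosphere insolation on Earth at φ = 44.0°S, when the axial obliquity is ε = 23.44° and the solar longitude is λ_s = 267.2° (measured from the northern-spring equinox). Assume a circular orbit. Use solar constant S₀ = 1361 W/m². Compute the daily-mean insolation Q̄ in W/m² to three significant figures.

Q̄ ≈ 499 W/m²

Solar declination: sin δ = sin ε · sin λ_s = sin 23.44° × sin 267.2° = -0.39731, so δ = -23.410°.
cos H₀ = −tan(-44.0°) tan(-23.410°) = -0.4181, H₀ = 2.0021 rad.
Bracket: H₀ sin φ sin δ + cos φ cos δ sin H₀ = 2.0021×-0.69466×-0.39731 + 0.71934×0.91768×0.90840 = 0.552570 + 0.599657 = 1.152227.
Q̄ = (S₀/π) × [bracket] = (1361/π) × 1.152227 = 499.2 W/m².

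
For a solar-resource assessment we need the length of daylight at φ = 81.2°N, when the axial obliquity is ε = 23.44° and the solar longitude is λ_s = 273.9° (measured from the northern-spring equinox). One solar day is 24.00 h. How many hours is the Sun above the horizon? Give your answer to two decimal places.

Solar declination: sin δ = sin ε · sin λ_s = sin 23.44° × sin 273.9° = -0.39687, so δ = -23.382°.
cos H₀ = −tan φ · tan δ = 2.7930 ≥ 1, so the Sun never rises (polar night) and H₀ = 0.
Daylight = 2H₀/(2π) × 24.00 h = (0.0000/π) × 24.00 = 0.00 h.

0.00 h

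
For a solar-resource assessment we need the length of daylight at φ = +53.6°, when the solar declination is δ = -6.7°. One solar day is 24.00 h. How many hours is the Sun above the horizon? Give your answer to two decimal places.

cos H₀ = −tan φ · tan δ = −tan(+53.6°) × tan(-6.700°) = 0.1593, so H₀ = 1.4108 rad = 80.83°.
Daylight = 2H₀/(2π) × 24.00 h = (1.4108/π) × 24.00 = 10.78 h.

10.78 h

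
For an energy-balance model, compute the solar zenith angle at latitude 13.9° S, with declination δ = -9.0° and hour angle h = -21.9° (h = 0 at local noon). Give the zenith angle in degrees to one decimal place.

cos θ_z = sin ϕ sin δ + cos ϕ cos δ cos h = 0.037580 + 0.889577 = 0.927157.
θ_z = arccos(0.927157) = 22.0°.

θ_z = 22.0°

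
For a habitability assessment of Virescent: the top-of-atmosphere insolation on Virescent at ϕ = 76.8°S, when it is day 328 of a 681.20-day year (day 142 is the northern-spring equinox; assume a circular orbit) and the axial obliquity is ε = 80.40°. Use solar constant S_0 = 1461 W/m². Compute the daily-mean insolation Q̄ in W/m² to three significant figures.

Q̄ ≈ 0.00 W/m²

Solar longitude: L_s = 360° × (328 − 142)/681.20 = 98.297°.
sin δ = sin 80.40° × sin 98.297° = 0.97568, so δ = +77.337°.
cos h₀ = −tan(-76.8°) tan(+77.337°) = 18.9756 ≥ 1 ⇒ polar night, h₀ = 0 and Q̄ = 0.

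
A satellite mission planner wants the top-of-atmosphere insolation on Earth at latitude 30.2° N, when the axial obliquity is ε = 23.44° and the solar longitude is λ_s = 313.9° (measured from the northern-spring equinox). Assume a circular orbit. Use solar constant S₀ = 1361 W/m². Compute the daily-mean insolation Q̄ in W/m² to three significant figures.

Q̄ ≈ 266 W/m²

Solar declination: sin δ = sin ε · sin λ_s = sin 23.44° × sin 313.9° = -0.28663, so δ = -16.656°.
cos H₀ = −tan(+30.2°) tan(-16.656°) = 0.1741, H₀ = 1.3958 rad.
Bracket: H₀ sin φ sin δ + cos φ cos δ sin H₀ = 1.3958×0.50302×-0.28663 + 0.86427×0.95804×0.98472 = -0.201247 + 0.815353 = 0.614106.
Q̄ = (S₀/π) × [bracket] = (1361/π) × 0.614106 = 266.0 W/m².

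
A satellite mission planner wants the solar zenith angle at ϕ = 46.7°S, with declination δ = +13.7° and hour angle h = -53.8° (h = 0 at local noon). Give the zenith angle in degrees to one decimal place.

cos θ_z = sin ϕ sin δ + cos ϕ cos δ cos h = -0.172364 + 0.393524 = 0.221160.
θ_z = arccos(0.221160) = 77.2°.

θ_z = 77.2°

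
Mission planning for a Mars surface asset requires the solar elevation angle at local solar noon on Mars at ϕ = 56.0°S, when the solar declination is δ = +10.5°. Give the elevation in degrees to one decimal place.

23.5°

At local noon the hour angle is zero, so the zenith angle equals |ϕ − δ| = |-56.0° − (+10.500°)| = 66.500°.
Elevation = 90° − 66.500° = 23.5°.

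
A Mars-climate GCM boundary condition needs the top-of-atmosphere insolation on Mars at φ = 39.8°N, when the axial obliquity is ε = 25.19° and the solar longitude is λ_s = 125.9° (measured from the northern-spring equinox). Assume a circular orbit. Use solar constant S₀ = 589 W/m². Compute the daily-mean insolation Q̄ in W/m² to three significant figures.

Solar declination: sin δ = sin ε · sin λ_s = sin 25.19° × sin 125.9° = 0.34477, so δ = +20.168°.
cos H₀ = −tan(+39.8°) tan(+20.168°) = -0.3060, H₀ = 1.8818 rad.
Bracket: H₀ sin φ sin δ + cos φ cos δ sin H₀ = 1.8818×0.64011×0.34477 + 0.76828×0.93869×0.95203 = 0.415296 + 0.686582 = 1.101878.
Q̄ = (S₀/π) × [bracket] = (589/π) × 1.101878 = 206.6 W/m².

Q̄ ≈ 207 W/m²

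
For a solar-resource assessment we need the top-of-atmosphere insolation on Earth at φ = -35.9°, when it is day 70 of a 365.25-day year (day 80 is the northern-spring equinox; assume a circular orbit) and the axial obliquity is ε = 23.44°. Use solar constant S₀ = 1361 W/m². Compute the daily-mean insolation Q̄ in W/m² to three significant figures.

Q̄ ≈ 378 W/m²

Solar longitude: λ_s = 360° × (70 − 80)/365.25 = -9.856°, i.e. -9.856° + 360° = 350.144°.
sin δ = sin 23.44° × sin 350.144° = -0.06809, so δ = -3.904°.
cos H₀ = −tan(-35.9°) tan(-3.904°) = -0.0494, H₀ = 1.6202 rad.
Bracket: H₀ sin φ sin δ + cos φ cos δ sin H₀ = 1.6202×-0.58637×-0.06809 + 0.81004×0.99768×0.99878 = 0.064688 + 0.807175 = 0.871863.
Q̄ = (S₀/π) × [bracket] = (1361/π) × 0.871863 = 377.7 W/m².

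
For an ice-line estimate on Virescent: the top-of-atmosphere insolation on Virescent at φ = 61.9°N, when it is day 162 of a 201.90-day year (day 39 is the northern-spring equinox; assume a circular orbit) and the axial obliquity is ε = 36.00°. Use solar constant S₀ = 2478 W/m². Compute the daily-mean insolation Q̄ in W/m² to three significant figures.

Q̄ ≈ 40.8 W/m²

Solar longitude: λ_s = 360° × (162 − 39)/201.90 = 219.316°.
sin δ = sin 36.00° × sin 219.316° = -0.37242, so δ = -21.865°.
cos H₀ = −tan(+61.9°) tan(-21.865°) = 0.7516, H₀ = 0.7204 rad.
Bracket: H₀ sin φ sin δ + cos φ cos δ sin H₀ = 0.7204×0.88213×-0.37242 + 0.47101×0.92806×0.65968 = -0.236668 + 0.288363 = 0.051695.
Q̄ = (S₀/π) × [bracket] = (2478/π) × 0.051695 = 40.78 W/m².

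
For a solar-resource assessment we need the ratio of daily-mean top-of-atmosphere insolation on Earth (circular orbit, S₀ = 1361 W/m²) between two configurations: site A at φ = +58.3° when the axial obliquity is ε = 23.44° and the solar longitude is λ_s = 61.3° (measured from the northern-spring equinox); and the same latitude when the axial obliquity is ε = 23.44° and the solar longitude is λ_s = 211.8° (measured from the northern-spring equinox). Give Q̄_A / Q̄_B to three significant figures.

— Configuration A (φ=+58.3°):
Solar declination: sin δ = sin ε · sin λ_s = sin 23.44° × sin 61.3° = 0.34892, so δ = +20.421°.
cos H₀ = −tan(+58.3°) tan(+20.421°) = -0.6028, H₀ = 2.2178 rad.
Bracket: H₀ sin φ sin δ + cos φ cos δ sin H₀ = 2.2178×0.85081×0.34892 + 0.52547×0.93715×0.79787 = 0.658386 + 0.392906 = 1.051292.
Q̄ = (S₀/π) × [bracket] = (1361/π) × 1.051292 = 455.44 W/m².
— Configuration B (φ=+58.3°):
Solar declination: sin δ = sin ε · sin λ_s = sin 23.44° × sin 211.8° = -0.20962, so δ = -12.100°.
cos H₀ = −tan(+58.3°) tan(-12.100°) = 0.3471, H₀ = 1.2163 rad.
Bracket: H₀ sin φ sin δ + cos φ cos δ sin H₀ = 1.2163×0.85081×-0.20962 + 0.52547×0.97778×0.93782 = -0.216923 + 0.481846 = 0.264923.
Q̄ = (S₀/π) × [bracket] = (1361/π) × 0.264923 = 114.77 W/m².
Ratio Q̄_A / Q̄_B = 455.44 / 114.77 = 3.968.

Q̄_A / Q̄_B ≈ 3.97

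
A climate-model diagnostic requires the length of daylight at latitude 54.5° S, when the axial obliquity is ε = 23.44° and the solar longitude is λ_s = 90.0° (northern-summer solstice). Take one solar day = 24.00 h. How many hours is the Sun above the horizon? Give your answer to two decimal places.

7.01 h

Solar declination: sin δ = sin ε · sin λ_s = sin 23.44° × sin 90.0° = 0.39779, so δ = +23.440°.
cos H₀ = −tan φ · tan δ = −tan(-54.5°) × tan(+23.440°) = 0.6078, so H₀ = 0.9175 rad = 52.57°.
Daylight = 2H₀/(2π) × 24.00 h = (0.9175/π) × 24.00 = 7.01 h.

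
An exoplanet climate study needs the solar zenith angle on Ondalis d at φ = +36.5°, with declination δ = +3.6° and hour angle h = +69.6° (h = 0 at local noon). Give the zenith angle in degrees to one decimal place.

θ_z = 71.5°

cos θ_z = sin φ sin δ + cos φ cos δ cos h = 0.037349 + 0.279649 = 0.316998.
θ_z = arccos(0.316998) = 71.5°.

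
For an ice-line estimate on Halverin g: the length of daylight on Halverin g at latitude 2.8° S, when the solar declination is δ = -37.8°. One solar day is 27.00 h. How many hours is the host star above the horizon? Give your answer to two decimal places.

cos H₀ = −tan φ · tan δ = −tan(-2.8°) × tan(-37.800°) = -0.0379, so H₀ = 1.6087 rad = 92.17°.
Daylight = 2H₀/(2π) × 27.00 h = (1.6087/π) × 27.00 = 13.83 h.

13.83 h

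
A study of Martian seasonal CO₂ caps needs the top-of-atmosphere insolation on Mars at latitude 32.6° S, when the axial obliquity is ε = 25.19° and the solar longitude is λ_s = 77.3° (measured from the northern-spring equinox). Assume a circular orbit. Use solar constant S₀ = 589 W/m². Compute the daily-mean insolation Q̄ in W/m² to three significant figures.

Solar declination: sin δ = sin ε · sin λ_s = sin 25.19° × sin 77.3° = 0.41521, so δ = +24.532°.
cos H₀ = −tan(-32.6°) tan(+24.532°) = 0.2919, H₀ = 1.2746 rad.
Bracket: H₀ sin φ sin δ + cos φ cos δ sin H₀ = 1.2746×-0.53877×0.41521 + 0.84245×0.90973×0.95645 = -0.285131 + 0.733025 = 0.447894.
Q̄ = (S₀/π) × [bracket] = (589/π) × 0.447894 = 83.97 W/m².

Q̄ ≈ 84.0 W/m²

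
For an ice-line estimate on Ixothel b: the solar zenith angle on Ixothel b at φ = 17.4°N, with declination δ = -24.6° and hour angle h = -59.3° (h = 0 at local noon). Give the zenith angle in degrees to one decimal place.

θ_z = 71.4°

cos θ_z = sin φ sin δ + cos φ cos δ cos h = -0.124485 + 0.442962 = 0.318477.
θ_z = arccos(0.318477) = 71.4°.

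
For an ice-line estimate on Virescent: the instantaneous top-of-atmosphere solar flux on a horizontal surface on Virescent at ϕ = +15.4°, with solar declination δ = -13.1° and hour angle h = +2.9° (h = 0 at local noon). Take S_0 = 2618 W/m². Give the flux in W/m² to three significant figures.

2.30e+03 W/m²

cos θ_z = sin ϕ sin δ + cos ϕ cos δ cos h = -0.060189 + 0.937803 = 0.877614.
Flux = S_0 · cos θ_z = 2618 × 0.877614 = 2298 W/m².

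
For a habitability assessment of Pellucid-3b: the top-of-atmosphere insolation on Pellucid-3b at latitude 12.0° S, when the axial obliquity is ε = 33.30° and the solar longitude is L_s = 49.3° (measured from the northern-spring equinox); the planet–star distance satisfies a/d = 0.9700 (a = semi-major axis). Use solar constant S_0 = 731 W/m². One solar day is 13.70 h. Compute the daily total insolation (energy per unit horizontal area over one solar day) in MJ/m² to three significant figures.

Solar declination: sin δ = sin ε · sin L_s = sin 33.30° × sin 49.3° = 0.41623, so δ = +24.597°.
cos h₀ = −tan(-12.0°) tan(+24.597°) = 0.0973, h₀ = 1.4733 rad.
Bracket: h₀ sin ϕ sin δ + cos ϕ cos δ sin h₀ = 1.4733×-0.20791×0.41623 + 0.97815×0.90926×0.99525 = -0.127497 + 0.885168 = 0.757671.
Inverse-square distance factor (a/d)² = 0.9700² = 0.940900.
Q̄ = (S_0/π) × 0.940900 × [bracket] = (731/π) × 0.940900 × 0.757671 = 165.88 W/m².
Daily total = Q̄ × 13.70 h × 3600 s/h = 165.88 × 13.70 × 3600 / 10⁶ = 8.181 MJ/m².

8.18 MJ/m²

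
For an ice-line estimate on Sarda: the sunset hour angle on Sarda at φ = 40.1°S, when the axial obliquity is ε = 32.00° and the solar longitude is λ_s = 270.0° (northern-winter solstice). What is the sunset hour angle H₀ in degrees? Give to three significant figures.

H₀ = 122°

Solar declination: sin δ = sin ε · sin λ_s = sin 32.00° × sin 270.0° = -0.52992, so δ = -32.000°.
cos H₀ = −tan φ · tan δ = −tan(-40.1°) × tan(-32.000°) = -0.5262, so H₀ = 2.1249 rad = 121.75°.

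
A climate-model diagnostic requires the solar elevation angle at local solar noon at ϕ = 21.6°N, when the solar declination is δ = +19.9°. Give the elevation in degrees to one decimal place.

88.3°

At local noon the hour angle is zero, so the zenith angle equals |ϕ − δ| = |+21.6° − (+19.900°)| = 1.700°.
Elevation = 90° − 1.700° = 88.3°.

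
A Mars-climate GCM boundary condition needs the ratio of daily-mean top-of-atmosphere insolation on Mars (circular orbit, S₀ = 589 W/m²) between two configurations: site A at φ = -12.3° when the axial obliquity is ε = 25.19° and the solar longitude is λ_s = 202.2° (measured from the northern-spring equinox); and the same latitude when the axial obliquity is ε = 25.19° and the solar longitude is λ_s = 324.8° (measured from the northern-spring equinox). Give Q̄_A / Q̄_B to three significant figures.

— Configuration A (φ=-12.3°):
Solar declination: sin δ = sin ε · sin λ_s = sin 25.19° × sin 202.2° = -0.16082, so δ = -9.254°.
cos H₀ = −tan(-12.3°) tan(-9.254°) = -0.0355, H₀ = 1.6063 rad.
Bracket: H₀ sin φ sin δ + cos φ cos δ sin H₀ = 1.6063×-0.21303×-0.16082 + 0.97705×0.98698×0.99937 = 0.055031 + 0.963721 = 1.018752.
Q̄ = (S₀/π) × [bracket] = (589/π) × 1.018752 = 191.00 W/m².
— Configuration B (φ=-12.3°):
Solar declination: sin δ = sin ε · sin λ_s = sin 25.19° × sin 324.8° = -0.24534, so δ = -14.202°.
cos H₀ = −tan(-12.3°) tan(-14.202°) = -0.0552, H₀ = 1.6260 rad.
Bracket: H₀ sin φ sin δ + cos φ cos δ sin H₀ = 1.6260×-0.21303×-0.24534 + 0.97705×0.96944×0.99848 = 0.084983 + 0.945752 = 1.030735.
Q̄ = (S₀/π) × [bracket] = (589/π) × 1.030735 = 193.25 W/m².
Ratio Q̄_A / Q̄_B = 191.00 / 193.25 = 0.9884.

Q̄_A / Q̄_B ≈ 0.988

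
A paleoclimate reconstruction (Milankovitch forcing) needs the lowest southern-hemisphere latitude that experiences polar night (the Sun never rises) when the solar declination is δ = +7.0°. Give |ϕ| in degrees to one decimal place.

|ϕ| = 83.0°

Polar night requires cos h₀ = −tan ϕ tan δ ≥ 1, i.e. tan ϕ tan δ ≤ −1.
The boundary is |tan ϕ| · |tan δ| = 1, so |ϕ| = 90° − |δ| = 90° − 7.0° = 83.0° in the southern hemisphere.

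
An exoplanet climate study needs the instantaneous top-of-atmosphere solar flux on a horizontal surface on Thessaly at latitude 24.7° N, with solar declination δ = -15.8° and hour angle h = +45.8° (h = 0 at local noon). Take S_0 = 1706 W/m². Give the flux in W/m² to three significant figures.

cos θ_z = sin ϕ sin δ + cos ϕ cos δ cos h = -0.113777 + 0.609450 = 0.495673.
Flux = S_0 · cos θ_z = 1706 × 0.495673 = 845.6 W/m².

846 W/m²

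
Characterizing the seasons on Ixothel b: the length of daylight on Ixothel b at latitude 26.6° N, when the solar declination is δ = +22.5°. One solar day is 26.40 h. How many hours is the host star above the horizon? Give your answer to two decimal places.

cos h₀ = −tan ϕ · tan δ = −tan(+26.6°) × tan(+22.500°) = -0.2074, so h₀ = 1.7797 rad = 101.97°.
Daylight = 2h₀/(2π) × 26.40 h = (1.7797/π) × 26.40 = 14.96 h.

14.96 h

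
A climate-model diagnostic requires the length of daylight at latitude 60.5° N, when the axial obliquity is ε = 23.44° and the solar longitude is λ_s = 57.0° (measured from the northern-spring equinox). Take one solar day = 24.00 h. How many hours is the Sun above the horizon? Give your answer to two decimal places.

17.16 h

Solar declination: sin δ = sin ε · sin λ_s = sin 23.44° × sin 57.0° = 0.33361, so δ = +19.488°.
cos H₀ = −tan φ · tan δ = −tan(+60.5°) × tan(+19.488°) = -0.6255, so H₀ = 2.2466 rad = 128.72°.
Daylight = 2H₀/(2π) × 24.00 h = (2.2466/π) × 24.00 = 17.16 h.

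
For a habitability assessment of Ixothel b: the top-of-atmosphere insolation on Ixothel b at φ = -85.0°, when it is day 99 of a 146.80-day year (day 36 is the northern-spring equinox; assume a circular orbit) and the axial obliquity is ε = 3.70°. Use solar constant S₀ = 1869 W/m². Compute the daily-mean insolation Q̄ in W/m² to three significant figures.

Solar longitude: λ_s = 360° × (99 − 36)/146.80 = 154.496°.
sin δ = sin 3.70° × sin 154.496° = 0.02779, so δ = +1.592°.
cos H₀ = −tan(-85.0°) tan(+1.592°) = 0.3177, H₀ = 1.2475 rad.
Bracket: H₀ sin φ sin δ + cos φ cos δ sin H₀ = 1.2475×-0.99619×0.02779 + 0.08716×0.99961×0.94819 = -0.034536 + 0.082612 = 0.048076.
Q̄ = (S₀/π) × [bracket] = (1869/π) × 0.048076 = 28.60 W/m².

Q̄ ≈ 28.6 W/m²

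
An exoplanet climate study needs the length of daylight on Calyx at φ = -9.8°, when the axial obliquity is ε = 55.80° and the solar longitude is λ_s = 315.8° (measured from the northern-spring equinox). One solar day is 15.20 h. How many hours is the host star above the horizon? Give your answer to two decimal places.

Solar declination: sin δ = sin ε · sin λ_s = sin 55.80° × sin 315.8° = -0.57661, so δ = -35.213°.
cos H₀ = −tan φ · tan δ = −tan(-9.8°) × tan(-35.213°) = -0.1219, so H₀ = 1.6930 rad = 97.00°.
Daylight = 2H₀/(2π) × 15.20 h = (1.6930/π) × 15.20 = 8.19 h.

8.19 h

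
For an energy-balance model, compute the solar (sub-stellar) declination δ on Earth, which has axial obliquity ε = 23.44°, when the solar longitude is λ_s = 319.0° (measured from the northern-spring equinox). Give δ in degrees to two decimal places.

δ = -15.13°

sin δ = sin ε · sin λ_s = sin 23.44° × sin 319.0° = -0.260973.
δ = arcsin(-0.260973) = -15.13°.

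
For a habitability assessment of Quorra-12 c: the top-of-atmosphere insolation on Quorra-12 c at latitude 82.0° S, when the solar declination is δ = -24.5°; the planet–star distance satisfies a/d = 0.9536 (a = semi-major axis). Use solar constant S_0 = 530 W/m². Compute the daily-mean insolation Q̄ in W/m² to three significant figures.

Q̄ ≈ 198 W/m²

cos h₀ = −tan(-82.0°) tan(-24.500°) = -3.2427 ≤ −1 ⇒ polar day, h₀ = π.
Bracket: h₀ sin ϕ sin δ + cos ϕ cos δ sin h₀ = 3.1416×-0.99027×-0.41469 + 0.13917×0.90996×0.00000 = 1.290114 + 0.000000 = 1.290114.
Inverse-square distance factor (a/d)² = 0.9536² = 0.909353.
Q̄ = (S_0/π) × 0.909353 × [bracket] = (530/π) × 0.909353 × 1.290114 = 197.9 W/m².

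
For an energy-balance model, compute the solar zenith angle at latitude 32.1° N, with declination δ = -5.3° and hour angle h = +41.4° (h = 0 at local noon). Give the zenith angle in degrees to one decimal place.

θ_z = 54.3°

cos θ_z = sin ϕ sin δ + cos ϕ cos δ cos h = -0.049086 + 0.632719 = 0.583633.
θ_z = arccos(0.583633) = 54.3°.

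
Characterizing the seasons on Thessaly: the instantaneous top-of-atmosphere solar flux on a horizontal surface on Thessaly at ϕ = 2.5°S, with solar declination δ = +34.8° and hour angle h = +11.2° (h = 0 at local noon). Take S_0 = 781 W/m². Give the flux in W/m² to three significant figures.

609 W/m²

cos θ_z = sin ϕ sin δ + cos ϕ cos δ cos h = -0.024894 + 0.804744 = 0.779850.
Flux = S_0 · cos θ_z = 781 × 0.779850 = 609.1 W/m².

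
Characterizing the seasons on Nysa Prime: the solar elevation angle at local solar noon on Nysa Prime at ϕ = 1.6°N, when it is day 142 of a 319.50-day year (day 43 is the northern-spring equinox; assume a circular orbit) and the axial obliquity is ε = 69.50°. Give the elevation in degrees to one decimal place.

31.0°

Solar longitude: L_s = 360° × (142 − 43)/319.50 = 111.549°.
sin δ = sin 69.50° × sin 111.549° = 0.87120, so δ = +60.598°.
At local noon the hour angle is zero, so the zenith angle equals |ϕ − δ| = |+1.6° − (+60.598°)| = 58.998°.
Elevation = 90° − 58.998° = 31.0°.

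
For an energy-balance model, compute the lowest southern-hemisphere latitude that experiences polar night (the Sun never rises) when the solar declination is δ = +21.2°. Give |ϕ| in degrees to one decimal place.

Polar night requires cos h₀ = −tan ϕ tan δ ≥ 1, i.e. tan ϕ tan δ ≤ −1.
The boundary is |tan ϕ| · |tan δ| = 1, so |ϕ| = 90° − |δ| = 90° − 21.2° = 68.8° in the southern hemisphere.

|ϕ| = 68.8°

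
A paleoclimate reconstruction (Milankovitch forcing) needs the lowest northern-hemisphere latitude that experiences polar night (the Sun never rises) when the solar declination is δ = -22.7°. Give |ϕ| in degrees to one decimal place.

|ϕ| = 67.3°

Polar night requires cos h₀ = −tan ϕ tan δ ≥ 1, i.e. tan ϕ tan δ ≤ −1.
The boundary is |tan ϕ| · |tan δ| = 1, so |ϕ| = 90° − |δ| = 90° − 22.7° = 67.3° in the northern hemisphere.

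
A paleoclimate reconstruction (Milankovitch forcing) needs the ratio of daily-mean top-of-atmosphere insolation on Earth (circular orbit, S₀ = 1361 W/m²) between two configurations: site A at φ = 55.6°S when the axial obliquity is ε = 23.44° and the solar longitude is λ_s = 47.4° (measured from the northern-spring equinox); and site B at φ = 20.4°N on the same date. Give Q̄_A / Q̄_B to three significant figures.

— Configuration A (φ=-55.6°):
Solar declination: sin δ = sin ε · sin λ_s = sin 23.44° × sin 47.4° = 0.29281, so δ = +17.026°.
cos H₀ = −tan(-55.6°) tan(+17.026°) = 0.4472, H₀ = 1.1071 rad.
Bracket: H₀ sin φ sin δ + cos φ cos δ sin H₀ = 1.1071×-0.82511×0.29281 + 0.56497×0.95617×0.89441 = -0.267476 + 0.483167 = 0.215691.
Q̄ = (S₀/π) × [bracket] = (1361/π) × 0.215691 = 93.442 W/m².
— Configuration B (φ=+20.4°):
cos H₀ = −tan(+20.4°) tan(+17.026°) = -0.1139, H₀ = 1.6849 rad.
Bracket: H₀ sin φ sin δ + cos φ cos δ sin H₀ = 1.6849×0.34857×0.29281 + 0.93728×0.95617×0.99349 = 0.171969 + 0.890365 = 1.062334.
Q̄ = (S₀/π) × [bracket] = (1361/π) × 1.062334 = 460.22 W/m².
Ratio Q̄_A / Q̄_B = 93.442 / 460.22 = 0.2030.

Q̄_A / Q̄_B ≈ 0.203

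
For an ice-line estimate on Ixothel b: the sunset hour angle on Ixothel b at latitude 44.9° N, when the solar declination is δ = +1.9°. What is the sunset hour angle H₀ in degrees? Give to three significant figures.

H₀ = 91.9°

cos H₀ = −tan φ · tan δ = −tan(+44.9°) × tan(+1.900°) = -0.0331, so H₀ = 1.6039 rad = 91.89°.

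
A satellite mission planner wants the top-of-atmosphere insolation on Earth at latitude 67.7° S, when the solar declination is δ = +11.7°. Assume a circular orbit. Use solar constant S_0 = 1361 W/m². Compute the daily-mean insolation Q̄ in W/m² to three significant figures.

Q̄ ≈ 54.3 W/m²

cos h₀ = −tan(-67.7°) tan(+11.700°) = 0.5049, h₀ = 1.0415 rad.
Bracket: h₀ sin ϕ sin δ + cos ϕ cos δ sin h₀ = 1.0415×-0.92521×0.20279 + 0.37946×0.97922×0.86316 = -0.195410 + 0.320729 = 0.125319.
Q̄ = (S_0/π) × [bracket] = (1361/π) × 0.125319 = 54.29 W/m².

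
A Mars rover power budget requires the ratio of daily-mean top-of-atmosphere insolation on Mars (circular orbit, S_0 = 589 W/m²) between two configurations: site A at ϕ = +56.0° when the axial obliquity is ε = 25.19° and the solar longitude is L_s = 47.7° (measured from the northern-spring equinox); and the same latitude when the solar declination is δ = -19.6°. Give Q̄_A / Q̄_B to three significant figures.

— Configuration A (ϕ=+56.0°):
Solar declination: sin δ = sin ε · sin L_s = sin 25.19° × sin 47.7° = 0.31480, so δ = +18.349°.
cos h₀ = −tan(+56.0°) tan(+18.349°) = -0.4917, h₀ = 2.0849 rad.
Bracket: h₀ sin ϕ sin δ + cos ϕ cos δ sin h₀ = 2.0849×0.82904×0.31480 + 0.55919×0.94916×0.87076 = 0.544121 + 0.462165 = 1.006286.
Q̄ = (S_0/π) × [bracket] = (589/π) × 1.006286 = 188.66 W/m².
— Configuration B (ϕ=+56.0°):
cos h₀ = −tan(+56.0°) tan(-19.600°) = 0.5279, h₀ = 1.0147 rad.
Bracket: h₀ sin ϕ sin δ + cos ϕ cos δ sin h₀ = 1.0147×0.82904×-0.33545 + 0.55919×0.94206×0.84930 = -0.282190 + 0.447403 = 0.165213.
Q̄ = (S_0/π) × [bracket] = (589/π) × 0.165213 = 30.975 W/m².
Ratio Q̄_A / Q̄_B = 188.66 / 30.975 = 6.091.

Q̄_A / Q̄_B ≈ 6.09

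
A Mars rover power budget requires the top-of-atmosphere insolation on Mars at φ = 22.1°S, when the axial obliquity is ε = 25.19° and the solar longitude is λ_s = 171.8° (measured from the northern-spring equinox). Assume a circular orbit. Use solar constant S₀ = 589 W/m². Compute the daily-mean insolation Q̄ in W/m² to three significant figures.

Solar declination: sin δ = sin ε · sin λ_s = sin 25.19° × sin 171.8° = 0.06071, so δ = +3.480°.
cos H₀ = −tan(-22.1°) tan(+3.480°) = 0.0247, H₀ = 1.5461 rad.
Bracket: H₀ sin φ sin δ + cos φ cos δ sin H₀ = 1.5461×-0.37622×0.06071 + 0.92653×0.99816×0.99970 = -0.035313 + 0.924548 = 0.889235.
Q̄ = (S₀/π) × [bracket] = (589/π) × 0.889235 = 166.7 W/m².

Q̄ ≈ 167 W/m²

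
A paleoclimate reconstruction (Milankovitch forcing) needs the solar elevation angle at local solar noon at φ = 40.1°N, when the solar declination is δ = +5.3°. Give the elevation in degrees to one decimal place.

At local noon the hour angle is zero, so the zenith angle equals |φ − δ| = |+40.1° − (+5.300°)| = 34.800°.
Elevation = 90° − 34.800° = 55.2°.

55.2°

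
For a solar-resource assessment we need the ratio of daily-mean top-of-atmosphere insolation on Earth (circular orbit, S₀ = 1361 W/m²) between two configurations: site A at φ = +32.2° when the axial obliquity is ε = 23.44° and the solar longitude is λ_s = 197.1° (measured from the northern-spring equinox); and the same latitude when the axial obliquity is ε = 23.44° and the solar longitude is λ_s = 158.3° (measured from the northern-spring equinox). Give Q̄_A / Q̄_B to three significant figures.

— Configuration A (φ=+32.2°):
Solar declination: sin δ = sin ε · sin λ_s = sin 23.44° × sin 197.1° = -0.11697, so δ = -6.717°.
cos H₀ = −tan(+32.2°) tan(-6.717°) = 0.0742, H₀ = 1.4966 rad.
Bracket: H₀ sin φ sin δ + cos φ cos δ sin H₀ = 1.4966×0.53288×-0.11697 + 0.84619×0.99314×0.99725 = -0.093285 + 0.838074 = 0.744789.
Q̄ = (S₀/π) × [bracket] = (1361/π) × 0.744789 = 322.66 W/m².
— Configuration B (φ=+32.2°):
Solar declination: sin δ = sin ε · sin λ_s = sin 23.44° × sin 158.3° = 0.14708, so δ = +8.458°.
cos H₀ = −tan(+32.2°) tan(+8.458°) = -0.0936, H₀ = 1.6646 rad.
Bracket: H₀ sin φ sin δ + cos φ cos δ sin H₀ = 1.6646×0.53288×0.14708 + 0.84619×0.98912×0.99561 = 0.130465 + 0.833309 = 0.963774.
Q̄ = (S₀/π) × [bracket] = (1361/π) × 0.963774 = 417.53 W/m².
Ratio Q̄_A / Q̄_B = 322.66 / 417.53 = 0.7728.

Q̄_A / Q̄_B ≈ 0.773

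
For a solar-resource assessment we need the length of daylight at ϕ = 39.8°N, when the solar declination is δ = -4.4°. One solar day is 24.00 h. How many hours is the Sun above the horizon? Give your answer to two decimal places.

11.51 h

cos h₀ = −tan ϕ · tan δ = −tan(+39.8°) × tan(-4.400°) = 0.0641, so h₀ = 1.5066 rad = 86.32°.
Daylight = 2h₀/(2π) × 24.00 h = (1.5066/π) × 24.00 = 11.51 h.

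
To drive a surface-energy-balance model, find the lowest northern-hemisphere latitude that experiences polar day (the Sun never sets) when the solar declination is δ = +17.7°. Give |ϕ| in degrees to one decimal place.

Polar day requires cos h₀ = −tan ϕ tan δ ≤ −1, i.e. tan ϕ tan δ ≥ 1.
The boundary is |tan ϕ| · |tan δ| = 1, so |ϕ| = 90° − |δ| = 90° − 17.7° = 72.3° in the northern hemisphere.

|ϕ| = 72.3°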